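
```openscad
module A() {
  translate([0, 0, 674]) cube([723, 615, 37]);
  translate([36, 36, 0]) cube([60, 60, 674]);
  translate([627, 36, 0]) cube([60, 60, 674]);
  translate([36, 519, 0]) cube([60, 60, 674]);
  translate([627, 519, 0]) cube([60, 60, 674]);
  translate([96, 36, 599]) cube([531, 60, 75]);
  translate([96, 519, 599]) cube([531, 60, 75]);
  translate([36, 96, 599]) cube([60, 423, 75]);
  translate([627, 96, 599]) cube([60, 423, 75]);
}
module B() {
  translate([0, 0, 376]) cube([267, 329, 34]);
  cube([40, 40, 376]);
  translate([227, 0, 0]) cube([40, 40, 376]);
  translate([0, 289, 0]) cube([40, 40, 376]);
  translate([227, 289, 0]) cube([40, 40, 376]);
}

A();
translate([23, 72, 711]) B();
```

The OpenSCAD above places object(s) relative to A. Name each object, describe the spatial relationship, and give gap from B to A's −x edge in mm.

The stool's min-x is at 23; the table's min-x is 0; gap = 23 mm.

A is a table. B is a stool. The stool is on top of the table. The gap from the stool to the table's −x edge is 23 mm.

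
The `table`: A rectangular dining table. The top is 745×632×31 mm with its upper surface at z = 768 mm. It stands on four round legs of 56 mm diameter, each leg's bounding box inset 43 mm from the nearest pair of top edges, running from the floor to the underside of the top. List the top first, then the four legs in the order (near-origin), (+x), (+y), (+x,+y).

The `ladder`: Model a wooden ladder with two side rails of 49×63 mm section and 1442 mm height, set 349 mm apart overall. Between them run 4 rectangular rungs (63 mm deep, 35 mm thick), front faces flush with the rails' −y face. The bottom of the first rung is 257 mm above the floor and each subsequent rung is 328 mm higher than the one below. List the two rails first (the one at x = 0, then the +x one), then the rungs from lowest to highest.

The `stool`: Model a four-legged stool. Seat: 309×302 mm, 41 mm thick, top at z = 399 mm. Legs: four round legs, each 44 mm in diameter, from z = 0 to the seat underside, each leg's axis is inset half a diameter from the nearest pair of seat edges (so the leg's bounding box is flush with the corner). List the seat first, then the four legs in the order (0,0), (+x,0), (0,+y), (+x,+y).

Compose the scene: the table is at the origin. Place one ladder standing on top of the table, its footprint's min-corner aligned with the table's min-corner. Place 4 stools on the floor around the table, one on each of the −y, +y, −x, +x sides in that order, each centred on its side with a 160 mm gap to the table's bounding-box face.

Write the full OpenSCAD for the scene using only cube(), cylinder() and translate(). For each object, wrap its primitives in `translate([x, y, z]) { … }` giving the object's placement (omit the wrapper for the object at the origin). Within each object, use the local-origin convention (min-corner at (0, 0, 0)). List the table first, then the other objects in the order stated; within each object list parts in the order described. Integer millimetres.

translate([0, 0, 737]) cube([745, 632, 31]);
translate([71, 71, 0]) cylinder(h = 737, r = 28);
translate([674, 71, 0]) cylinder(h = 737, r = 28);
translate([71, 561, 0]) cylinder(h = 737, r = 28);
translate([674, 561, 0]) cylinder(h = 737, r = 28);
translate([0, 0, 768]) {
  cube([49, 63, 1442]);
  translate([300, 0, 0]) cube([49, 63, 1442]);
  translate([49, 0, 257]) cube([251, 63, 35]);
  translate([49, 0, 585]) cube([251, 63, 35]);
  translate([49, 0, 913]) cube([251, 63, 35]);
  translate([49, 0, 1241]) cube([251, 63, 35]);
}
translate([218, -462, 0]) {
  translate([0, 0, 358]) cube([309, 302, 41]);
  translate([22, 22, 0]) cylinder(h = 358, r = 22);
  translate([287, 22, 0]) cylinder(h = 358, r = 22);
  translate([22, 280, 0]) cylinder(h = 358, r = 22);
  translate([287, 280, 0]) cylinder(h = 358, r = 22);
}
translate([218, 792, 0]) {
  translate([0, 0, 358]) cube([309, 302, 41]);
  translate([22, 22, 0]) cylinder(h = 358, r = 22);
  translate([287, 22, 0]) cylinder(h = 358, r = 22);
  translate([22, 280, 0]) cylinder(h = 358, r = 22);
  translate([287, 280, 0]) cylinder(h = 358, r = 22);
}
translate([-469, 165, 0]) {
  translate([0, 0, 358]) cube([309, 302, 41]);
  translate([22, 22, 0]) cylinder(h = 358, r = 22);
  translate([287, 22, 0]) cylinder(h = 358, r = 22);
  translate([22, 280, 0]) cylinder(h = 358, r = 22);
  translate([287, 280, 0]) cylinder(h = 358, r = 22);
}
translate([905, 165, 0]) {
  translate([0, 0, 358]) cube([309, 302, 41]);
  translate([22, 22, 0]) cylinder(h = 358, r = 22);
  translate([287, 22, 0]) cylinder(h = 358, r = 22);
  translate([22, 280, 0]) cylinder(h = 358, r = 22);
  translate([287, 280, 0]) cylinder(h = 358, r = 22);
}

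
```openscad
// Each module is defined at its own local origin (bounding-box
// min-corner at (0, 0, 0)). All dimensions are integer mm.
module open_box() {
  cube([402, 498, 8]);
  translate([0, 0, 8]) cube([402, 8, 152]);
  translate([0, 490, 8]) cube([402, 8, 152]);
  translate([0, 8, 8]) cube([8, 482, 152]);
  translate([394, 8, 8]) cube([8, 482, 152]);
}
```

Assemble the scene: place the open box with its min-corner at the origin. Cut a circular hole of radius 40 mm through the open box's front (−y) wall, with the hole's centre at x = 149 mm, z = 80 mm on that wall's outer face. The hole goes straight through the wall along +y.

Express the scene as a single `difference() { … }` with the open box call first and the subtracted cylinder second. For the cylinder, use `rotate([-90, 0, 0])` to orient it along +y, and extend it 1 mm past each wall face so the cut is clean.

difference() {
  open_box();
  translate([149, -1, 80]) rotate([-90, 0, 0]) cylinder(h = 10, r = 40);
}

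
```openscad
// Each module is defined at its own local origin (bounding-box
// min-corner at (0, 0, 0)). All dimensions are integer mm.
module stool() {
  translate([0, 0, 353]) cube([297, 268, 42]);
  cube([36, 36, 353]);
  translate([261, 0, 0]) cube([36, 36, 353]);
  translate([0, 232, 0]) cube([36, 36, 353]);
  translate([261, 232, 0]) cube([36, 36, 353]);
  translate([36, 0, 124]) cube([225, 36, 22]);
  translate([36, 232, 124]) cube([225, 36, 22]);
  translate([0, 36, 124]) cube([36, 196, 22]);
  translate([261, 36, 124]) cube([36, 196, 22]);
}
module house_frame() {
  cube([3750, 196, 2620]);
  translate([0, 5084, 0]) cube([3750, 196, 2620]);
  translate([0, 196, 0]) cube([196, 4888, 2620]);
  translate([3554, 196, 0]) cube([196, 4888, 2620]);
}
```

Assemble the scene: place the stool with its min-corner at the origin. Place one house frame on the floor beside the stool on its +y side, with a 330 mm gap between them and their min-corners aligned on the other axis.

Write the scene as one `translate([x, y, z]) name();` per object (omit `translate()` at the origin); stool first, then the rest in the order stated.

stool();
translate([0, 598, 0]) house_frame();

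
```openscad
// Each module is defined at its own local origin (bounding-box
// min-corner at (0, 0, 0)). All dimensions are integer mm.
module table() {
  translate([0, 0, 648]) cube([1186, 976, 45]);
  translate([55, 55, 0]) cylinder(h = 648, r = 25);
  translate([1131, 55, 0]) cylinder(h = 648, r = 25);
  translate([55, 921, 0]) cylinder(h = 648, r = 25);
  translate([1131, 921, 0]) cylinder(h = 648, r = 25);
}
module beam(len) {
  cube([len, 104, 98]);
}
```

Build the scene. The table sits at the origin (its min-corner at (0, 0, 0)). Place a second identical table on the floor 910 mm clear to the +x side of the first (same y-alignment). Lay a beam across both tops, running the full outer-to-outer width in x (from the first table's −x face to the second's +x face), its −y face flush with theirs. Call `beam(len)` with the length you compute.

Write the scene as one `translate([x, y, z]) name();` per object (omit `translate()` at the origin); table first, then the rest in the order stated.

table();
translate([2096, 0, 0]) table();
translate([0, 0, 693]) beam(3282);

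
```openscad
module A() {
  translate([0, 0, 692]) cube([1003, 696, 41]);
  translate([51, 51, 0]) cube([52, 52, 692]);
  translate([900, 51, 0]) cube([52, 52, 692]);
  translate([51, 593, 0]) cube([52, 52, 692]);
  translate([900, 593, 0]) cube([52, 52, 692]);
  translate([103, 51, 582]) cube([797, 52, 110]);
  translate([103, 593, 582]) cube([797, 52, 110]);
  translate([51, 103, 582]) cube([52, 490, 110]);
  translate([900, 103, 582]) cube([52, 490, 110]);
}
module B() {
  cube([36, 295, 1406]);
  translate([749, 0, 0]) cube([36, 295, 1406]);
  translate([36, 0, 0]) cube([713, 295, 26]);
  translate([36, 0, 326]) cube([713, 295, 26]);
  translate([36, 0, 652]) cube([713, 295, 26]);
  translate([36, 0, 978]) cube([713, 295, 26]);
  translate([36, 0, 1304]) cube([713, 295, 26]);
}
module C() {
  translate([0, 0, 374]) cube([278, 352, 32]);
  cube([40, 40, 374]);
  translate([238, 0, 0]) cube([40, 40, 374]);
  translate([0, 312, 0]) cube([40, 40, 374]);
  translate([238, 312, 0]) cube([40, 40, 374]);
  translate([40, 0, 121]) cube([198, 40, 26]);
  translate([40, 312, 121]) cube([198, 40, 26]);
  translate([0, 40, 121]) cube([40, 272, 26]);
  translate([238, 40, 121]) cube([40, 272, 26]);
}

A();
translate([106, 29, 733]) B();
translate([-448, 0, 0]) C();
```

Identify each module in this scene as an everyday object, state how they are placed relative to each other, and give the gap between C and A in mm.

The stool's nearest face is 170 mm from the table's −x face.

A is a table. B is a bookshelf. C is a stool. The bookshelf is on top of the table. The stool is on the floor beside the table on its −x side. The gap between the stool and the table is 170 mm.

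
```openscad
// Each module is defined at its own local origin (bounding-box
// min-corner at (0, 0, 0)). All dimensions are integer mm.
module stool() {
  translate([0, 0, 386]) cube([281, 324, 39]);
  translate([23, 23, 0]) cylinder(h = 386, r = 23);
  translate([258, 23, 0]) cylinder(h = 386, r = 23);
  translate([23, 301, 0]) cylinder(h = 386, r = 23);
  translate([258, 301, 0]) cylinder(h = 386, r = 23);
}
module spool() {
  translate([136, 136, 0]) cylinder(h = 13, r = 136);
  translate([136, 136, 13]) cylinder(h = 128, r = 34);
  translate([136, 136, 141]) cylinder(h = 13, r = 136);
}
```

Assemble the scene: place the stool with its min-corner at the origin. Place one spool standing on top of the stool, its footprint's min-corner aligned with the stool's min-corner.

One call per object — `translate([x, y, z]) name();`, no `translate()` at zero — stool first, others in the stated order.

stool();
translate([0, 0, 425]) spool();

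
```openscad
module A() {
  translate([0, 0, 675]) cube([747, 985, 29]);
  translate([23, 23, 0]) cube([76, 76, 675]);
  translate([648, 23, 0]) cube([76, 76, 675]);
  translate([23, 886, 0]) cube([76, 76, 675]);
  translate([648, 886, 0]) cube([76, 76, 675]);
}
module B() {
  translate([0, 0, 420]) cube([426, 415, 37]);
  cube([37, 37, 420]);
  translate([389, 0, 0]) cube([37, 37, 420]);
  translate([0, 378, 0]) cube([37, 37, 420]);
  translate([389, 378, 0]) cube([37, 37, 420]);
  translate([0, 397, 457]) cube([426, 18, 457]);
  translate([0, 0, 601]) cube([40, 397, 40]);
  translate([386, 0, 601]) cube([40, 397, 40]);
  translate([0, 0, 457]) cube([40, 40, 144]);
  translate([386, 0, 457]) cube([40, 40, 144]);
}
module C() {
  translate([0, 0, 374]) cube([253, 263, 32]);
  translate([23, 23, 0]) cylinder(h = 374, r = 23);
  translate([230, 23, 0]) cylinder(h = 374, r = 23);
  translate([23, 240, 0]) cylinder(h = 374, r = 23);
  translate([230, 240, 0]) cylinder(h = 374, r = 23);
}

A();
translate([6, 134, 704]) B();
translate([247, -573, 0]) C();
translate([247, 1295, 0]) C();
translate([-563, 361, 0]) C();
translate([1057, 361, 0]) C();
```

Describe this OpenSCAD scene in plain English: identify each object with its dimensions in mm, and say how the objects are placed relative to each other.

A is a table with a 747×985 mm rectangular top, 29 mm thick, top surface at z = 704 mm, supported by four 76×76 mm square legs, each inset 23 mm from the nearest pair of top edges, running from the floor.

B is a chair: 426×415 mm seat, 37 mm thick, top at z = 457 mm, on four 37 mm square corner legs flush with the seat edges. A 18 mm thick backrest slab spans the full seat width, extending 457 mm above the seat top, its back face flush with the seat's +y edge. Two armrests of 40×40 mm section run along each side from the seat's front edge to the front of the backrest, top faces 184 mm above the seat top and outer faces flush with the seat's x-edges; a 40×40 mm post under the front of each armrest stands on the seat at the front corner.

C is a four-legged stool. The seat is 253×263 mm, 32 mm thick, top at z = 406 mm. It stands on four round legs, each 46 mm in diameter, from z = 0 to the seat underside, each leg's axis is inset half a diameter from the nearest pair of seat edges (so the leg's bounding box is flush with the corner).

The chair is on top of the table. Four stools sit around the table at the −y, +y, −x, +x sides.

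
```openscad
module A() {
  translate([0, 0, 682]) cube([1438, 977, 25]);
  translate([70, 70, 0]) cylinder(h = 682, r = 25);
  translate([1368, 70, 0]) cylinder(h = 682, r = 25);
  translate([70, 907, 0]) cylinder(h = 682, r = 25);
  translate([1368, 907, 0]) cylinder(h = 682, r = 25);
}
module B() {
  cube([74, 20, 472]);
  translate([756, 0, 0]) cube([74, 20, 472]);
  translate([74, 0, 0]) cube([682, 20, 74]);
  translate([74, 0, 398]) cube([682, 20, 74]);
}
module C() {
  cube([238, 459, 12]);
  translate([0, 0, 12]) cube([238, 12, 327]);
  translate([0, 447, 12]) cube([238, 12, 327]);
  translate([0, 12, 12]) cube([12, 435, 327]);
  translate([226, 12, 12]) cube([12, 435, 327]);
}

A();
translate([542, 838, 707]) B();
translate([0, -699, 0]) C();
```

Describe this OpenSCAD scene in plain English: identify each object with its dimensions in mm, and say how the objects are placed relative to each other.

A is a rectangular dining table. The top is 1438×977×25 mm with its upper surface at z = 707 mm. It stands on four round legs of 50 mm diameter, each leg's bounding box inset 45 mm from the nearest pair of top edges, running from the floor to the underside of the top.

B is a picture frame with a 682×324 mm rectangular opening (x by z) and a uniform 74 mm border on every side. Frame depth is 20 mm along y. It is built from two vertical stiles running the full outside height and two horizontal rails spanning the gap between the stiles.

C is an open-topped rectangular box: outside dimensions 238×459×339 mm, with a uniform wall and base thickness of 12 mm. The base is a full 238×459 slab on the floor; four walls sit on top of the base. The front and back walls (the −y and +y sides) span the full width; the two side walls fit between them.

The picture frame is on top of the table. The open box is on the floor beside the table on its −y side.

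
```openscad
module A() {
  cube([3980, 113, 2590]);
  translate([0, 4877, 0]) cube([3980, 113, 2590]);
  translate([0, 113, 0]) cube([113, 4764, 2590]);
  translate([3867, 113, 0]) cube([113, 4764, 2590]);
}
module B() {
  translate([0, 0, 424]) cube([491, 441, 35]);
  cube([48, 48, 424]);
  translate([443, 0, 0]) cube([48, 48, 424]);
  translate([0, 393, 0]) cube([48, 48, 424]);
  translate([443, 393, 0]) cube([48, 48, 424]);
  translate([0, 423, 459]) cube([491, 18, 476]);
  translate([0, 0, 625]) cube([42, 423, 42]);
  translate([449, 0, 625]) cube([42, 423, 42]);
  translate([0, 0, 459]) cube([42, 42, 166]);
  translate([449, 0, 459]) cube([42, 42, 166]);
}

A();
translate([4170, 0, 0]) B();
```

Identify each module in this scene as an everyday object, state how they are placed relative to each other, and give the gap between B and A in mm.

The chair's nearest face is 190 mm from the house frame's +x face.

A is a house frame. B is a chair. The chair is on the floor beside the house frame on its +x side. The gap between the chair and the house frame is 190 mm.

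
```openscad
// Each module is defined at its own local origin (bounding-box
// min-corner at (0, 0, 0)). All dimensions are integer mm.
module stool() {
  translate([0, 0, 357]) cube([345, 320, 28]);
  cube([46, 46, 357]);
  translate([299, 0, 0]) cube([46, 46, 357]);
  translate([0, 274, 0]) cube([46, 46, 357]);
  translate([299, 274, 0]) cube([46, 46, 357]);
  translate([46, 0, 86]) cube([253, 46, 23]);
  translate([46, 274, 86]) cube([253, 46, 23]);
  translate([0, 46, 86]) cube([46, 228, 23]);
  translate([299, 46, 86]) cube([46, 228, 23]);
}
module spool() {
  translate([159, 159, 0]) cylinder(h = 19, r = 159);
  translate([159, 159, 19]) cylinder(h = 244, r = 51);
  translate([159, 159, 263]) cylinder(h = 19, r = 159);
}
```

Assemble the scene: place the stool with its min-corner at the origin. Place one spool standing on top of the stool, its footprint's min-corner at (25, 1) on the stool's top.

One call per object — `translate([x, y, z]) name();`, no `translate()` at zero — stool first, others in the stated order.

stool();
translate([25, 1, 385]) spool();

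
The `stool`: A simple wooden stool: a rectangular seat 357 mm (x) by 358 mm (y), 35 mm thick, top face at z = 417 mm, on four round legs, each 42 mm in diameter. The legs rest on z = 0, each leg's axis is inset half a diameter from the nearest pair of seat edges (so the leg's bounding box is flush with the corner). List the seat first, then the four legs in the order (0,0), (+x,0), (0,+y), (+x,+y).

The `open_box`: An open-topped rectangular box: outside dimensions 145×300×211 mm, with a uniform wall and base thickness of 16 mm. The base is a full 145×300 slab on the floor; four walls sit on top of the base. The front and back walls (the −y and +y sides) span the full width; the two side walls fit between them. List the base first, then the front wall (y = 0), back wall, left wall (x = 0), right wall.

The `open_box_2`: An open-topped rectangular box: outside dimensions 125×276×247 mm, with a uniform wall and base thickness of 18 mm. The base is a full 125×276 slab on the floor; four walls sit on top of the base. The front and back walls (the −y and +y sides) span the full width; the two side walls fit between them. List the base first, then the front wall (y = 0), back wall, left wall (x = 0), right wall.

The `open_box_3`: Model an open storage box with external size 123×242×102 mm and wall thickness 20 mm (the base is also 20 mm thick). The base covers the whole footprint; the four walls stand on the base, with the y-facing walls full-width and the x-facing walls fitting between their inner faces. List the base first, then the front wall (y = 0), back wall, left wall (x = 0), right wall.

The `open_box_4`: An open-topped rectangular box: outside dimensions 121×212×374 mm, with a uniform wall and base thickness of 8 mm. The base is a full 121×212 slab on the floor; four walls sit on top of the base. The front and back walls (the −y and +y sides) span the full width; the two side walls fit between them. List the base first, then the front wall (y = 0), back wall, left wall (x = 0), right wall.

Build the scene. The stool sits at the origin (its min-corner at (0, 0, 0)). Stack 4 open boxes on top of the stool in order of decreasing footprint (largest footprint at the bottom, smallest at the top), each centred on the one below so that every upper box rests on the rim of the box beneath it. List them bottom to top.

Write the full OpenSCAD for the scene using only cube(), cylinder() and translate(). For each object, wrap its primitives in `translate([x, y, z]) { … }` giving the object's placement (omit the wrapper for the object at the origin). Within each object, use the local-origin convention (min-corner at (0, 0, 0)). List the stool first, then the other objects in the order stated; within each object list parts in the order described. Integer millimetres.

translate([0, 0, 382]) cube([357, 358, 35]);
translate([21, 21, 0]) cylinder(h = 382, r = 21);
translate([336, 21, 0]) cylinder(h = 382, r = 21);
translate([21, 337, 0]) cylinder(h = 382, r = 21);
translate([336, 337, 0]) cylinder(h = 382, r = 21);
translate([106, 29, 417]) {
  cube([145, 300, 16]);
  translate([0, 0, 16]) cube([145, 16, 195]);
  translate([0, 284, 16]) cube([145, 16, 195]);
  translate([0, 16, 16]) cube([16, 268, 195]);
  translate([129, 16, 16]) cube([16, 268, 195]);
}
translate([116, 41, 628]) {
  cube([125, 276, 18]);
  translate([0, 0, 18]) cube([125, 18, 229]);
  translate([0, 258, 18]) cube([125, 18, 229]);
  translate([0, 18, 18]) cube([18, 240, 229]);
  translate([107, 18, 18]) cube([18, 240, 229]);
}
translate([117, 58, 875]) {
  cube([123, 242, 20]);
  translate([0, 0, 20]) cube([123, 20, 82]);
  translate([0, 222, 20]) cube([123, 20, 82]);
  translate([0, 20, 20]) cube([20, 202, 82]);
  translate([103, 20, 20]) cube([20, 202, 82]);
}
translate([118, 73, 977]) {
  cube([121, 212, 8]);
  translate([0, 0, 8]) cube([121, 8, 366]);
  translate([0, 204, 8]) cube([121, 8, 366]);
  translate([0, 8, 8]) cube([8, 196, 366]);
  translate([113, 8, 8]) cube([8, 196, 366]);
}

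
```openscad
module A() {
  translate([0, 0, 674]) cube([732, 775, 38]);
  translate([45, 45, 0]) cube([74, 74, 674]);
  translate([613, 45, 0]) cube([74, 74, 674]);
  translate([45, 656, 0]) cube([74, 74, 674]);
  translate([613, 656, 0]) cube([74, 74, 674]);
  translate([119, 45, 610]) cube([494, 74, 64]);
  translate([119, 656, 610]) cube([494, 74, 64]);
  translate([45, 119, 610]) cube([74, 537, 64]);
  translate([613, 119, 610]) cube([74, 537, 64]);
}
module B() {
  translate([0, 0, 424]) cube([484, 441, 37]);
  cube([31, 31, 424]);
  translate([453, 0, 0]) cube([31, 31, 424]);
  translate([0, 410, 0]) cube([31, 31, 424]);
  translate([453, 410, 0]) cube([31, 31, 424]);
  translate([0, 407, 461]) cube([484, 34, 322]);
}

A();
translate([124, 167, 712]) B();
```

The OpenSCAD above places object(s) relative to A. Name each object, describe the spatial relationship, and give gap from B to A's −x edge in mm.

A is a table. B is a chair. The chair is on top of the table, centred. The gap from the chair to the table's −x edge is 124 mm.

The chair's min-x is at 124; the table's min-x is 0; gap = 124 mm.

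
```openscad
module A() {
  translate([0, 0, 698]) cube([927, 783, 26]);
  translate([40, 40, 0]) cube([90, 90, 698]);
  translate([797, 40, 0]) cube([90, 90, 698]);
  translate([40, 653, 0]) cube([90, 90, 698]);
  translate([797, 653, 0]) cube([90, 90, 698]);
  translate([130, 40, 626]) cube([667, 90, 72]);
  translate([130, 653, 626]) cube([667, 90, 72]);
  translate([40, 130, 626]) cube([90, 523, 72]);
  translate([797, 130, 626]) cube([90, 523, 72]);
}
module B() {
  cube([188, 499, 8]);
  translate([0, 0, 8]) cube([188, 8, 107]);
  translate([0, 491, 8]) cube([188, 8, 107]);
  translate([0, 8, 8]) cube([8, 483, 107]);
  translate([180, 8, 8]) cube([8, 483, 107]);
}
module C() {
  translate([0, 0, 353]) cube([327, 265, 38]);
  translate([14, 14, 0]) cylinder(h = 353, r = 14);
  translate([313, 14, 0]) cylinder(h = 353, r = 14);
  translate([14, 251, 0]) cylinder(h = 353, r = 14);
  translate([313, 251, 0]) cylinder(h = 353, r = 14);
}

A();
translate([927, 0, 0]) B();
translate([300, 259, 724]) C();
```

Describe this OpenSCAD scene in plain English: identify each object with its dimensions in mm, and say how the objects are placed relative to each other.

A is a table: top 927 mm (x) × 783 mm (y), 26 mm thick, upper face at z = 724 mm, on four 90×90 mm square legs, each inset 40 mm from the nearest pair of top edges, running from z = 0 to the bottom of the top. Four apron rails, 90 mm thick and 72 mm tall, run between adjacent legs with their top edges flush with the underside of the top and their outer faces flush with the legs' outer faces.

B is an open storage box with external size 188×499×115 mm and wall thickness 8 mm (the base is also 8 mm thick). The base covers the whole footprint; the four walls stand on the base, with the y-facing walls full-width and the x-facing walls fitting between their inner faces.

C is a simple wooden stool: a rectangular seat 327 mm (x) by 265 mm (y), 38 mm thick, top face at z = 391 mm, on four round legs, each 28 mm in diameter. The legs rest on z = 0, each leg's axis is inset half a diameter from the nearest pair of seat edges (so the leg's bounding box is flush with the corner).

The open box is against the table's +x side, with their −y faces flush. The stool is on top of the table, centred.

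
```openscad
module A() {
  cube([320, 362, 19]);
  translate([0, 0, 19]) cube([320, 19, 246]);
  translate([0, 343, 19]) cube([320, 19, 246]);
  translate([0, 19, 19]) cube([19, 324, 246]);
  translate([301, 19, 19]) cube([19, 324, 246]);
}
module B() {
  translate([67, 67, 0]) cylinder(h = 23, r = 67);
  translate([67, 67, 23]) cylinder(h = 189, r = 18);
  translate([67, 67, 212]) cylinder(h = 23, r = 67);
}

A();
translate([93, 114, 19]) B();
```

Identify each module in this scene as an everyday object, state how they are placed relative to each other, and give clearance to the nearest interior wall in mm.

Clearances: x = 74, y = 95; minimum 74 mm.

A is an open box. B is a spool. The spool sits inside the open box, centred. The clearance to the nearest interior wall is 74 mm.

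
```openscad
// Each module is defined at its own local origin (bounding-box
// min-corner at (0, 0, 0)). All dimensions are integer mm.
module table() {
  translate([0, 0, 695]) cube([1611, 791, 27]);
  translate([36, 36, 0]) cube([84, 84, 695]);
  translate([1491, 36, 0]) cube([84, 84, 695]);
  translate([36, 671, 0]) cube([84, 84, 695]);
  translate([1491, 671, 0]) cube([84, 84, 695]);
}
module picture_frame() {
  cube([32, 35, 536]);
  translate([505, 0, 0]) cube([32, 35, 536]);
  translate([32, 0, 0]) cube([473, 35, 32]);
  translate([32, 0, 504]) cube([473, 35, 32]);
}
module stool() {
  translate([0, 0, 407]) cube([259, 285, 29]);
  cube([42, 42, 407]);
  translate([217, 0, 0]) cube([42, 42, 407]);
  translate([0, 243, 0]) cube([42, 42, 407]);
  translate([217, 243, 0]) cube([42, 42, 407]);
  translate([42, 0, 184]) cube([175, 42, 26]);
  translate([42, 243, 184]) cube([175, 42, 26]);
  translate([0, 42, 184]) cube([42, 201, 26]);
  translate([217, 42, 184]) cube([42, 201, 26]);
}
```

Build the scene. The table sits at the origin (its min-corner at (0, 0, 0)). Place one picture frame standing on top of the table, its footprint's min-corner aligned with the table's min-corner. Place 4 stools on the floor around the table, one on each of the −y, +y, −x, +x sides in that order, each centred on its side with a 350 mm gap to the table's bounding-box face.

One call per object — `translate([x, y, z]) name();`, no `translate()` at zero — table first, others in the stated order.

table();
translate([0, 0, 722]) picture_frame();
translate([676, -635, 0]) stool();
translate([676, 1141, 0]) stool();
translate([-609, 253, 0]) stool();
translate([1961, 253, 0]) stool();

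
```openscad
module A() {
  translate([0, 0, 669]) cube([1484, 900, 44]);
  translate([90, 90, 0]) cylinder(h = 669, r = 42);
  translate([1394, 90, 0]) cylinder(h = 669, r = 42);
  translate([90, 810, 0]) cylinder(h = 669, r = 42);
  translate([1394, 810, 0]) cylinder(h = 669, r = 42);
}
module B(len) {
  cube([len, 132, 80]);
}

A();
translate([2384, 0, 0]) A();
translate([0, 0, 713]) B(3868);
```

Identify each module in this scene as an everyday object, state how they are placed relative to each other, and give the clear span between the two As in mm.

Second table starts at x = 2384; first ends at x = 1484; clear span = 2384 − 1484 = 900 mm.

A is a table. B is a beam. A beam spans the tops of two tables. The clear span between the two tables is 900 mm.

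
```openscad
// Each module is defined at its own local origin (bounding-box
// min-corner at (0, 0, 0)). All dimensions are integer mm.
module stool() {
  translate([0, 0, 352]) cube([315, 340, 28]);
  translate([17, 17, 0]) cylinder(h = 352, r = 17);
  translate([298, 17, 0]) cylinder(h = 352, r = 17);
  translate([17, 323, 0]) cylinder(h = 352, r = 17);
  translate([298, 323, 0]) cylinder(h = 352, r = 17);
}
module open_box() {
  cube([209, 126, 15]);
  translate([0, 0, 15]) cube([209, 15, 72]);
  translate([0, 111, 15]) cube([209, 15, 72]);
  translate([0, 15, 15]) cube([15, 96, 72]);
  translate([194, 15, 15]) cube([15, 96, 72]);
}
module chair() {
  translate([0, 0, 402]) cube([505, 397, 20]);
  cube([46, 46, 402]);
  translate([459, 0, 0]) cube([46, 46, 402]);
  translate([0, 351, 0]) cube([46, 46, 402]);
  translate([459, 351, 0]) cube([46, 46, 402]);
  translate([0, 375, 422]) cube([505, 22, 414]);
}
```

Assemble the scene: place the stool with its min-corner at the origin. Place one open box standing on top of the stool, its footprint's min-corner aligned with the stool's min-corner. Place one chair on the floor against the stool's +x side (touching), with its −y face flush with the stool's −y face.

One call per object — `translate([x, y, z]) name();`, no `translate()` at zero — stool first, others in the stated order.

stool();
translate([0, 0, 380]) open_box();
translate([315, 0, 0]) chair();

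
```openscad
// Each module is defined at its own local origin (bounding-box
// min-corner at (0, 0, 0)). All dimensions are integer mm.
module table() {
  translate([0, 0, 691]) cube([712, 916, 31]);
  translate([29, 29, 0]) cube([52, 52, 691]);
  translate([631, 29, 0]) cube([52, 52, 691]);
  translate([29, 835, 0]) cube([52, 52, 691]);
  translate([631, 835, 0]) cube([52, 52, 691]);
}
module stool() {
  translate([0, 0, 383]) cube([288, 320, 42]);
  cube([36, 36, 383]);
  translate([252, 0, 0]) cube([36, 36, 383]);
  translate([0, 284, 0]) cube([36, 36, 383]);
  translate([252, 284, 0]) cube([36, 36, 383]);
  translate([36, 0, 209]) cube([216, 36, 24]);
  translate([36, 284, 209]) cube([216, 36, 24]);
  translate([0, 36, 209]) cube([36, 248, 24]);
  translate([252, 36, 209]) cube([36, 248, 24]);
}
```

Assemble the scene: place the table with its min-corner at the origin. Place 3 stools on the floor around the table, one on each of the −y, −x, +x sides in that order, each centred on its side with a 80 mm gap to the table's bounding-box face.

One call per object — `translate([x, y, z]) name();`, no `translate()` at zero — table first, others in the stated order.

table();
translate([212, -400, 0]) stool();
translate([-368, 298, 0]) stool();
translate([792, 298, 0]) stool();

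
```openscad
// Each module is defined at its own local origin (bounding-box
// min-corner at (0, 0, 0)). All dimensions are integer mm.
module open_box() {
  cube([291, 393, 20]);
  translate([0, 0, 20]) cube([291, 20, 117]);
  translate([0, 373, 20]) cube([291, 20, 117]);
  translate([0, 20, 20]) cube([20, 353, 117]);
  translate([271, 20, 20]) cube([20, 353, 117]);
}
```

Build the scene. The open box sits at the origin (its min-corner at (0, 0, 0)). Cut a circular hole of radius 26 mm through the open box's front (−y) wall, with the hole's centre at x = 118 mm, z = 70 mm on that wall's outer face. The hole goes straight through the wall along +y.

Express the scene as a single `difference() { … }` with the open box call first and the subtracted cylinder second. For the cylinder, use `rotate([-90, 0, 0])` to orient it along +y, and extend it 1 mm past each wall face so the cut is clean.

difference() {
  open_box();
  translate([118, -1, 70]) rotate([-90, 0, 0]) cylinder(h = 22, r = 26);
}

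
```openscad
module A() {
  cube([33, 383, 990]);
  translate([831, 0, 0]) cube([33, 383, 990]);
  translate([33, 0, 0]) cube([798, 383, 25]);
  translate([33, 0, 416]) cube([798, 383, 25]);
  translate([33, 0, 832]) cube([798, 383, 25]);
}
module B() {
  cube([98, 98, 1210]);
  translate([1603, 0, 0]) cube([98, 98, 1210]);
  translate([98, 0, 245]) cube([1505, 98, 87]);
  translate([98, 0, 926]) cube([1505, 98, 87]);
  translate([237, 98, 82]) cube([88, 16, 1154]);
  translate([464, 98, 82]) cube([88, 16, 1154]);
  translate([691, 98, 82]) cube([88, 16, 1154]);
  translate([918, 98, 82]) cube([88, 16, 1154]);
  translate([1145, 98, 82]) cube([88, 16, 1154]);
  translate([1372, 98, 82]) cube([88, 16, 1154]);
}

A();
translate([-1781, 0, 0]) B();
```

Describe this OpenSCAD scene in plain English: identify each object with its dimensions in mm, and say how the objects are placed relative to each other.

A is a bookshelf 864 mm wide overall, 383 mm deep and 990 mm tall. The two sides are 33 mm thick vertical panels. 3 horizontal shelves of 25 mm thickness span between the inner faces of the sides; the lowest shelf sits on the floor and shelves are stacked with a clear vertical gap of 391 mm between each pair.

B is a fence section. Two 98×98 mm posts, 1210 mm tall, stand on the floor with a clear span of 1505 mm between their inner faces. Two horizontal rails of 98×87 mm section span the gap between the posts with their undersides at z = 245 mm and z = 926 mm, flush with the posts' −y face. 6 pickets, each 88 mm wide, 16 mm thick and 1154 mm tall, are fixed to the +y face of the rails with their bottoms at z = 82 mm, evenly spaced across the span with equal gaps (rounded down to the nearest mm) at the −x end and between each pair — any rounding remainder accumulates at the +x end.

The fence section is on the floor beside the bookshelf on its −x side.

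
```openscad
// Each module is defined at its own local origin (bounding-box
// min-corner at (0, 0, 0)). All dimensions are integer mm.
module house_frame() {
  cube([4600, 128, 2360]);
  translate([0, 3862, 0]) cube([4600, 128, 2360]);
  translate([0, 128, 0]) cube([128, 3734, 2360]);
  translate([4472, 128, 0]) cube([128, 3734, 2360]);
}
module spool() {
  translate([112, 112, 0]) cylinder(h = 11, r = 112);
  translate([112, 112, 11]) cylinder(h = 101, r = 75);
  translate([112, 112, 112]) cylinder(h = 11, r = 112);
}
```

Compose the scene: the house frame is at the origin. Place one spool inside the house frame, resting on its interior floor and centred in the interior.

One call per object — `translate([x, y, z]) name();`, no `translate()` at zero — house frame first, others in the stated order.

house_frame();
translate([2188, 1883, 0]) spool();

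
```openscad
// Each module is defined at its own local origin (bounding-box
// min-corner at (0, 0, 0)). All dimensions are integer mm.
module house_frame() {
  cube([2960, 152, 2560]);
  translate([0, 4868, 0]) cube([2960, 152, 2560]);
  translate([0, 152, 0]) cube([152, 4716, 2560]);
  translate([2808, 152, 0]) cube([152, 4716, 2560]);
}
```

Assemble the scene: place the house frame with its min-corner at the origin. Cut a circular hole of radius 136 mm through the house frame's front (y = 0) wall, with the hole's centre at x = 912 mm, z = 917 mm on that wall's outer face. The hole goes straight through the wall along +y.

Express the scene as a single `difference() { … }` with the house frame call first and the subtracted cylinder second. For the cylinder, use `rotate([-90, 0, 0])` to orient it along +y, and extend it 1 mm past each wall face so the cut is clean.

difference() {
  house_frame();
  translate([912, -1, 917]) rotate([-90, 0, 0]) cylinder(h = 154, r = 136);
}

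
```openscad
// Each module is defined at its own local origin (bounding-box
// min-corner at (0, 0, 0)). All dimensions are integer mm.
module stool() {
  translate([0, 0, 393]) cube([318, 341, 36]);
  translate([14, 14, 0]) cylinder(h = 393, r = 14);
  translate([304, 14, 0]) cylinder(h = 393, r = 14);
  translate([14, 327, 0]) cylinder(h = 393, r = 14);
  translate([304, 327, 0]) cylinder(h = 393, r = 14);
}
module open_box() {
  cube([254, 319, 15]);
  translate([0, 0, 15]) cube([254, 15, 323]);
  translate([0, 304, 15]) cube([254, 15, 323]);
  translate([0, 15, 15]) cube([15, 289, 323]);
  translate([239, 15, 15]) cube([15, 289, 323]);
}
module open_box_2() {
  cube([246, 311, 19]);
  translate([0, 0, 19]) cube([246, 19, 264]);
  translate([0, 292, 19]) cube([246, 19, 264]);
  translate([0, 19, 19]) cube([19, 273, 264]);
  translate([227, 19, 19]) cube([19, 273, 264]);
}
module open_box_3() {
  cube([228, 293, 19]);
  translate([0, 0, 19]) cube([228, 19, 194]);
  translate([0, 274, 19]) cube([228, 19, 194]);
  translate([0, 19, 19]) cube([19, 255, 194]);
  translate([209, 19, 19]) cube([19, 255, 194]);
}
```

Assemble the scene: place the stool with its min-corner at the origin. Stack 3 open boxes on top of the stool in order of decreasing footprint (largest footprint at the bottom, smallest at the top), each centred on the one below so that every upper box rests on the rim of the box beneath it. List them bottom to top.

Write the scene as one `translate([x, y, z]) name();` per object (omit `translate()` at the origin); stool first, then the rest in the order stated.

stool();
translate([32, 11, 429]) open_box();
translate([36, 15, 767]) open_box_2();
translate([45, 24, 1050]) open_box_3();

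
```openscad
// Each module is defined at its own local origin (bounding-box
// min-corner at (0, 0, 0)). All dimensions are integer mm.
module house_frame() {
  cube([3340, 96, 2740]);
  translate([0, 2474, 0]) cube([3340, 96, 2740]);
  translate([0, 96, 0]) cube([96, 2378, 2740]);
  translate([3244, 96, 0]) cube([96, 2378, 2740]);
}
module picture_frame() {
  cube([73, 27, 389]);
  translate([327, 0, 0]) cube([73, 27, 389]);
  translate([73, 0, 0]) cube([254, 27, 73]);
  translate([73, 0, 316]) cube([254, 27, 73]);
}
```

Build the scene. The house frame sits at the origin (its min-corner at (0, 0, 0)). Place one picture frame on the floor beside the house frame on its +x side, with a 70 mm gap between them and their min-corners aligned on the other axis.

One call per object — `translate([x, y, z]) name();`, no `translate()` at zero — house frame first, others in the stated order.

house_frame();
translate([3410, 0, 0]) picture_frame();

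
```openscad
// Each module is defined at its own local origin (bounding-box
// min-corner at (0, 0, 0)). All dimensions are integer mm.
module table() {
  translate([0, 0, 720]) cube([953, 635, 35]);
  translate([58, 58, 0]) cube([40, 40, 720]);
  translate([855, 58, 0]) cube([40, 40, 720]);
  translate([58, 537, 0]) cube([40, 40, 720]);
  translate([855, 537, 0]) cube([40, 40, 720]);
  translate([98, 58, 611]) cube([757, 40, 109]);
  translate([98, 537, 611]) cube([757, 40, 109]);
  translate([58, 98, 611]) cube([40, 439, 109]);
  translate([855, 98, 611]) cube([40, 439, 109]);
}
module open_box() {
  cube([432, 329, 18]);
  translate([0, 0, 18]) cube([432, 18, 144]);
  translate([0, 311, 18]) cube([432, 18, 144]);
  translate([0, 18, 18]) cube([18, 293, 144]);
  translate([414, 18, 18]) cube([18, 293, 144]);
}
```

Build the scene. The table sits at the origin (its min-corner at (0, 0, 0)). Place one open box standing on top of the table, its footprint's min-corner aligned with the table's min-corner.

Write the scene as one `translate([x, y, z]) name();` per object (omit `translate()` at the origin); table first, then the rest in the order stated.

table();
translate([0, 0, 755]) open_box();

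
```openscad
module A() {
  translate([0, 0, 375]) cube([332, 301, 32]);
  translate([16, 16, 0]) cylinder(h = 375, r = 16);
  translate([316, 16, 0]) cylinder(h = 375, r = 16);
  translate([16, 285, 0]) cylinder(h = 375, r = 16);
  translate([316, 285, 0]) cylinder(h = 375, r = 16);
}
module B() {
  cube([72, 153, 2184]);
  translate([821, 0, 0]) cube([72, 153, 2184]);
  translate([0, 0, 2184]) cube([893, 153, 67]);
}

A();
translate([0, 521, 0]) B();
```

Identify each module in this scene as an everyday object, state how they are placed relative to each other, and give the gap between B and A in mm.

The door frame's nearest face is 220 mm from the stool's +y face.

A is a stool. B is a door frame. The door frame is on the floor beside the stool on its +y side. The gap between the door frame and the stool is 220 mm.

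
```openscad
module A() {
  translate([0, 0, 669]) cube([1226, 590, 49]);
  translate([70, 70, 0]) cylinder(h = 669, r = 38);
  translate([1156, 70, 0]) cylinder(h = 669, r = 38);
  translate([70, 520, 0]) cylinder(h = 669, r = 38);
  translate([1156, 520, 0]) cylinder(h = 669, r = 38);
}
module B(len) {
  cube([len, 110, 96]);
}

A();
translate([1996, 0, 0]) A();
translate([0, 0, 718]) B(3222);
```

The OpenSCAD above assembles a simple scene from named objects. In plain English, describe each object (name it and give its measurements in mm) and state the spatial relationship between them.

A is a table with a 1226×590 mm rectangular top, 49 mm thick, top surface at z = 718 mm, supported by four round legs of 76 mm diameter, each leg's bounding box inset 32 mm from the nearest pair of top edges, running from the floor.

B is a rectangular beam 3222 mm long (x), 110 mm deep (y), 96 mm thick (z).

The beam spans the tops of two tables placed 770 mm apart, resting at z = 718 mm.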